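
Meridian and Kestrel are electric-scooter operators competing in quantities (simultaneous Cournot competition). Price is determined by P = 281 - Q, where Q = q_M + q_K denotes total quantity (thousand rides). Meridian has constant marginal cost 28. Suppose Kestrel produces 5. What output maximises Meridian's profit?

With the rival's output fixed at 5, Meridian's profit is π_M = (281 - 5 - q_M)q_M - (28q_M) = (276 - q_M)q_M - (28q_M).
∂π_M/∂q_M = 248 - 2q_M = 0, so q_M = 124.

124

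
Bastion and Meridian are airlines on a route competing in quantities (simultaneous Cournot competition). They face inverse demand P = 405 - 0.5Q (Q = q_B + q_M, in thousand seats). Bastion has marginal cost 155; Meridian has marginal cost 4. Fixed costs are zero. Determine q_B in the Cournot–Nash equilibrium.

Bastion's profit: π_B = (405 - 0.5Q)q_B - (155q_B). Setting ∂π_B/∂q_B = 0: 250 - q_B - (1/2)(q_M) = 0.
Meridian's first-order condition: 401 - q_M - (1/2)(q_B) = 0.
Rearranging gives the reaction functions q_B = (250 - (1/2)q_M) and q_M = (401 - (1/2)q_B).
Substituting one into the other gives q_B = 66 and q_M = 368.

66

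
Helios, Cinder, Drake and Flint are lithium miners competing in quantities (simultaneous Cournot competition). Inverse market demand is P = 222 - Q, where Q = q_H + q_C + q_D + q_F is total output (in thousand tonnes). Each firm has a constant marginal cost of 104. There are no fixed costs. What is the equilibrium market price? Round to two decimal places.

127.60

A representative firm's profit is π_i = q_i(222 - Q) - 104q_i.
Setting ∂π_i/∂q_i = 0 with rivals' quantities fixed: 118 - 2q_i - Σ_{j≠i} q_j = 0.
By symmetry each firm produces the same amount; substituting Σ_{j≠i} q_j = 3q_i yields q_i = 118/5.
Total output Q = 472/5, so price P = 222 - 472/5 = 638/5.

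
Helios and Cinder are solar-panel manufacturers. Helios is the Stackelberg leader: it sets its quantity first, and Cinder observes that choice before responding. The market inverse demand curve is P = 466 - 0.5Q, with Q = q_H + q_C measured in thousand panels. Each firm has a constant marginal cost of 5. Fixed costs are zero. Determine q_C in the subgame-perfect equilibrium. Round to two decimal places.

230.50

The follower Cinder best-responds to any q_H: π_C = (466 - 0.5Q)q_C - 5q_C.
∂π_C/∂q_C = 461 - (1/2)q_H - q_C = 0 gives the reaction function q_C = (461 - (1/2)q_H).
Helios substitutes q_C(q_H) into its own profit: π_H = q_H(466 - (1/2)q_H - (461 - (1/2)q_H)/2) - 5q_H = (471/2 - (1/4)q_H)q_H - 5q_H.
Leader FOC: 461/2 - (1/2)q_H = 0, so q_H = 461.
Then q_C = (461 - (1/2)·461) = 461/2.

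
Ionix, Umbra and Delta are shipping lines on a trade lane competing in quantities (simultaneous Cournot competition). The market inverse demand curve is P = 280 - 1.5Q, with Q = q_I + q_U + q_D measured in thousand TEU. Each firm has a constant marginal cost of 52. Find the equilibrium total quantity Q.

114

Each firm earns π_i = (280 - 1.5Q)q_i - 52q_i.
First-order condition (treating rivals' output as given): 228 - 3q_i - (3/2)·Σ_{j≠i} q_j = 0.
With identical firms every q_j equals q_i, so Σ_{j≠i} q_j = 2q_i and 228 = 6q_i, giving q_i = 38.
Total output Q = 38 + 38 + 38 = 114.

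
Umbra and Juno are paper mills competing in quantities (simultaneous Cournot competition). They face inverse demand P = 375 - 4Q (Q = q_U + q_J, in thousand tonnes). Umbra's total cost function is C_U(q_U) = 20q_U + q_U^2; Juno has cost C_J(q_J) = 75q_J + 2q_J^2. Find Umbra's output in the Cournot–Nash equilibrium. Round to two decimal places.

29.42

Umbra's profit: π_U = (375 - 4Q)q_U - (20q_U + q_U²). Setting ∂π_U/∂q_U = 0: 355 - 10q_U - 4(q_J) = 0.
Juno's first-order condition: 300 - 12q_J - 4(q_U) = 0.
Rearranging gives the reaction functions q_U = (355 - 4q_J)/10 and q_J = (300 - 4q_U)/12.
Solving the pair: q_U = 765/26, q_J = 395/26.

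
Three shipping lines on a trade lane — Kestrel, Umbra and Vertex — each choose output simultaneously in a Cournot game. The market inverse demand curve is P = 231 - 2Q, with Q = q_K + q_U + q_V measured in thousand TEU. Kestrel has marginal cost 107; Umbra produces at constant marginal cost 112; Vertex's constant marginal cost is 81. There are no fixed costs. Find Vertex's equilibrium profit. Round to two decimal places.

1339.03

Kestrel's profit: π_K = (231 - 2Q)q_K - (107q_K). Setting ∂π_K/∂q_K = 0: 124 - 4q_K - 2(q_U + q_V) = 0.
Umbra's profit: π_U = (231 - 2Q)q_U - (112q_U). Setting ∂π_U/∂q_U = 0: 119 - 4q_U - 2(q_K + q_V) = 0.
Vertex's first-order condition: 150 - 4q_V - 2(q_K + q_U) = 0.
Summing all 3 equations gives 393 − 8Q = 0, hence Q = 393/8.
Back-substituting: q_K = (124 − 393/4)/2 = 103/8, q_U = (119 − 393/4)/2 = 83/8, q_V = (150 − 393/4)/2 = 207/8.
Price P = 231 - 2·(393/8) = 531/4.
Vertex's profit: (531/4 - 81)·(207/8) = 1339.0313.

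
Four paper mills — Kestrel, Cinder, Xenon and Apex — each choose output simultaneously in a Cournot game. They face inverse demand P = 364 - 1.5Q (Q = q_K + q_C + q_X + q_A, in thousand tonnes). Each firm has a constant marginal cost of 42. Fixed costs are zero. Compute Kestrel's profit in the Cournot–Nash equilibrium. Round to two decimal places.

A representative firm's profit is π_i = q_i(364 - 1.5Q) - 42q_i.
Setting ∂π_i/∂q_i = 0 with rivals' quantities fixed: 322 - 3q_i - (3/2)·Σ_{j≠i} q_j = 0.
By symmetry each firm produces the same amount; substituting Σ_{j≠i} q_j = 3q_i yields q_i = 322/(15/2) = 644/15.
Price P = 364 - (3/2)·171.7333 = 532/5.
Kestrel's profit: (532/5 - 42)·(644/15) = 2764.9067.

2764.91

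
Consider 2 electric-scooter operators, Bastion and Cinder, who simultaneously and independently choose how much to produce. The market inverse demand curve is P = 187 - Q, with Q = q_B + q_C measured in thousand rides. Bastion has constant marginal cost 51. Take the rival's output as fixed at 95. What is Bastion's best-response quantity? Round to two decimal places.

With the rival's output fixed at 95, Bastion's profit is π_B = (187 - 95 - q_B)q_B - (51q_B) = (92 - q_B)q_B - (51q_B).
∂π_B/∂q_B = 41 - 2q_B = 0, so q_B = 41/2.

20.50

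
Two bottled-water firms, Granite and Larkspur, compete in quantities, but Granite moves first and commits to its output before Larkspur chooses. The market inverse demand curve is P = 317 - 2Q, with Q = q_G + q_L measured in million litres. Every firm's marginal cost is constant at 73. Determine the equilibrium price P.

Solve by backward induction. Given q_G, the follower Larkspur maximises π_L = (317 - 2q_G - 2q_L)q_L - 73q_L.
Setting the follower's marginal profit to zero, 244 - 2q_G - 4q_L = 0, i.e. q_L = (244 - 2q_G)/4.
The leader anticipates this reaction. Substituting into P = 317 - 2Q gives P = 195 - q_G, so π_G = (195 - q_G)q_G - 73q_G.
Maximising: ∂π_G/∂q_G = 122 - 2q_G = 0, giving q_G = 61.
Then q_L = (244 - 2·61)/4 = 61/2.
Total output Q = 183/2, so price P = 317 - 2·(183/2) = 134.

134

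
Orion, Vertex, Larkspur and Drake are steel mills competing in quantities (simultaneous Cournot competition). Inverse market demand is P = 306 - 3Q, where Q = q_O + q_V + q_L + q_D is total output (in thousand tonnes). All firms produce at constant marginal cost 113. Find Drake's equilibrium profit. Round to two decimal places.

A representative firm's profit is π_i = q_i(306 - 3Q) - 113q_i.
Setting ∂π_i/∂q_i = 0 with rivals' quantities fixed: 193 - 6q_i - 3·Σ_{j≠i} q_j = 0.
By symmetry each firm produces the same amount; substituting Σ_{j≠i} q_j = 3q_i yields q_i = 193/15.
Price P = 306 - 3·(772/15) = 758/5.
Drake's profit: (758/5 - 113)·(193/15) = 496.6533.

496.65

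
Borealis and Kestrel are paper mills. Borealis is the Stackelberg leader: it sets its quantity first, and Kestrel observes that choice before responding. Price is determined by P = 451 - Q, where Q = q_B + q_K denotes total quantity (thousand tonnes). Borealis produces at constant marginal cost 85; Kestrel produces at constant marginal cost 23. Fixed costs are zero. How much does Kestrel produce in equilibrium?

138

Solve by backward induction. Given q_B, the follower Kestrel maximises π_K = (451 - q_B - q_K)q_K - 23q_K.
∂π_K/∂q_K = 428 - q_B - 2q_K = 0 gives the reaction function q_K = (428 - q_B)/2.
Borealis substitutes q_K(q_B) into its own profit: π_B = q_B(451 - q_B - (428 - q_B)/2) - 85q_B = (237 - (1/2)q_B)q_B - 85q_B.
The leader's first-order condition 152 - q_B = 0 yields q_B = 152.
Then q_K = (428 - 152)/2 = 138.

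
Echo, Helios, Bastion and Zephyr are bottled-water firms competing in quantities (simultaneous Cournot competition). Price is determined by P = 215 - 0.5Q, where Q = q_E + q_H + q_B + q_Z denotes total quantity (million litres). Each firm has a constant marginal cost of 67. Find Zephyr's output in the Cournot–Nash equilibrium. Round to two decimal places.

59.20

Each firm earns π_i = (215 - 0.5Q)q_i - 67q_i.
Setting ∂π_i/∂q_i = 0 with rivals' quantities fixed: 148 - q_i - (1/2)·Σ_{j≠i} q_j = 0.
With identical firms every q_j equals q_i, so Σ_{j≠i} q_j = 3q_i and 148 = (5/2)q_i, giving q_i = 296/5.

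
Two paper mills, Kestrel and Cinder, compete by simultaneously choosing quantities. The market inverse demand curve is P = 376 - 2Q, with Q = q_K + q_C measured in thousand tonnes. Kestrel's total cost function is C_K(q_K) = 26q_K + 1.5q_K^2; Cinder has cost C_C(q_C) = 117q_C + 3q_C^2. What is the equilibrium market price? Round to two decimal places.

251.91

Kestrel's profit: π_K = (376 - 2Q)q_K - (26q_K + (3/2)q_K²). Setting ∂π_K/∂q_K = 0: 350 - 7q_K - 2(q_C) = 0.
Cinder's first-order condition: 259 - 10q_C - 2(q_K) = 0.
Best responses: q_K = (350 - 2q_C)/7, q_C = (259 - 2q_K)/10.
Solving the pair: q_K = 497/11, q_C = 371/22.
Total output Q = 1365/22, so price P = 376 - 2·(1365/22) = 251.9091.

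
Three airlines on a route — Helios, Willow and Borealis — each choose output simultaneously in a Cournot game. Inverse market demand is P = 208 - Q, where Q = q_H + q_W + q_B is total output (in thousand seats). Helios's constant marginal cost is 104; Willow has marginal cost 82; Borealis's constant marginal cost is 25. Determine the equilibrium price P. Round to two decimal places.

104.75

Helios's profit: π_H = (208 - Q)q_H - (104q_H). Setting ∂π_H/∂q_H = 0: 104 - 2q_H - (q_W + q_B) = 0.
Willow's first-order condition: 126 - 2q_W - (q_H + q_B) = 0.
Borealis's profit: π_B = (208 - Q)q_B - (25q_B). Setting ∂π_B/∂q_B = 0: 183 - 2q_B - (q_H + q_W) = 0.
Adding the 3 conditions: 413 − 2Q − 2Q = 0, i.e. Q = 413/4.
Back-substituting: q_H = (104 − 413/4) = 3/4, q_W = (126 − 413/4) = 91/4, q_B = (183 − 413/4) = 319/4.
Total output Q = 413/4, so price P = 208 - 413/4 = 419/4.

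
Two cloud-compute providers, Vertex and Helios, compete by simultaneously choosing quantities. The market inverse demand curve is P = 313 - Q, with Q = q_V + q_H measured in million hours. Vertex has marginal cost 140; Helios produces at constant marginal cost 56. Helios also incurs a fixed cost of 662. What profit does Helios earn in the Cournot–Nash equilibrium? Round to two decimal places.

12258.11

Vertex's profit: π_V = (313 - Q)q_V - (140q_V). Setting ∂π_V/∂q_V = 0: 173 - 2q_V - (q_H) = 0.
Helios's profit: π_H = (313 - Q)q_H - (56q_H). Setting ∂π_H/∂q_H = 0: 257 - 2q_H - (q_V) = 0.
So q_V = (173 - q_H)/2 and q_H = (257 - q_V)/2.
Substituting one into the other gives q_V = 89/3 and q_H = 341/3.
Price P = 313 - 430/3 = 509/3.
Helios's profit: (509/3 - 56)·(341/3) - 662 = 12258.1111.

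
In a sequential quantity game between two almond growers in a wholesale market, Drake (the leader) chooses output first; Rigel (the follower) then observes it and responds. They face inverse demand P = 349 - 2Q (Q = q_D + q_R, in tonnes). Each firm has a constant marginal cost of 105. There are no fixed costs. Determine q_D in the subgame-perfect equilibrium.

The follower Rigel best-responds to any q_D: π_R = (349 - 2Q)q_R - 105q_R.
∂π_R/∂q_R = 244 - 2q_D - 4q_R = 0 gives the reaction function q_R = (244 - 2q_D)/4.
Drake substitutes q_R(q_D) into its own profit: π_D = q_D(349 - 2q_D - (244 - 2q_D)/2) - 105q_D = (227 - q_D)q_D - 105q_D.
Leader FOC: 122 - 2q_D = 0, so q_D = 61.
Then q_R = (244 - 2·61)/4 = 61/2.

61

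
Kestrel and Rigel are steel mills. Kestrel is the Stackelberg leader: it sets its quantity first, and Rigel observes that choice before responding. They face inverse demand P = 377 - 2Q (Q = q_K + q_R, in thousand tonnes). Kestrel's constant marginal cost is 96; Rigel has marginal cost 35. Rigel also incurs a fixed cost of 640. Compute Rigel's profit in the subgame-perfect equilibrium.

The follower Rigel best-responds to any q_K: π_R = (377 - 2Q)q_R - 35q_R.
∂π_R/∂q_R = 342 - 2q_K - 4q_R = 0 gives the reaction function q_R = (342 - 2q_K)/4.
The leader anticipates this reaction. Substituting into P = 377 - 2Q gives P = 206 - q_K, so π_K = (206 - q_K)q_K - 96q_K.
Maximising: ∂π_K/∂q_K = 110 - 2q_K = 0, giving q_K = 55.
Then q_R = (342 - 2·55)/4 = 58.
Price P = 377 - 2·113 = 151.
Rigel's profit: (151 - 35)·58 - 640 = 6088.

6088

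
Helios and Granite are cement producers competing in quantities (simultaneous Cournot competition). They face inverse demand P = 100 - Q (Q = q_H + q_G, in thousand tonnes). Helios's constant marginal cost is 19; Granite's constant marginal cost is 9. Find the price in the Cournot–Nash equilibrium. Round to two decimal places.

42.67

Helios's profit: π_H = (100 - Q)q_H - (19q_H). Setting ∂π_H/∂q_H = 0: 81 - 2q_H - (q_G) = 0.
Granite's profit: π_G = (100 - Q)q_G - (9q_G). Setting ∂π_G/∂q_G = 0: 91 - 2q_G - (q_H) = 0.
Best responses: q_H = (81 - q_G)/2, q_G = (91 - q_H)/2.
Solving the pair: q_H = 71/3, q_G = 101/3.
Total output Q = 172/3, so price P = 100 - 172/3 = 128/3.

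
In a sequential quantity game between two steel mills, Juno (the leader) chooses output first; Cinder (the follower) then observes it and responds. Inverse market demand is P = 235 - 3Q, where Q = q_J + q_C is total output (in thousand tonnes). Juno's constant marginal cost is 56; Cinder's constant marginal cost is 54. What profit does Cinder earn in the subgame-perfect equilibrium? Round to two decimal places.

713.02

The follower Cinder best-responds to any q_J: π_C = (235 - 3Q)q_C - 54q_C.
Setting the follower's marginal profit to zero, 181 - 3q_J - 6q_C = 0, i.e. q_C = (181 - 3q_J)/6.
The leader anticipates this reaction. Substituting into P = 235 - 3Q gives P = 289/2 - (3/2)q_J, so π_J = (289/2 - (3/2)q_J)q_J - 56q_J.
Leader FOC: 177/2 - 3q_J = 0, so q_J = 59/2.
Then q_C = (181 - 3·(59/2))/6 = 185/12.
Price P = 235 - 3·(539/12) = 401/4.
Cinder's profit: (401/4 - 54)·(185/12) = 713.0208.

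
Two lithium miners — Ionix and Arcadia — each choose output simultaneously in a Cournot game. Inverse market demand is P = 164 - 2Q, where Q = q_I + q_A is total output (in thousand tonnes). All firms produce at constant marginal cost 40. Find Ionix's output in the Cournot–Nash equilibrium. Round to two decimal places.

Each firm earns π_i = (164 - 2Q)q_i - 40q_i.
First-order condition (treating rivals' output as given): 124 - 4q_i - 2q_j = 0.
By symmetry each firm produces the same amount; substituting q_j = q_i yields q_i = 124/6 = 62/3.

20.67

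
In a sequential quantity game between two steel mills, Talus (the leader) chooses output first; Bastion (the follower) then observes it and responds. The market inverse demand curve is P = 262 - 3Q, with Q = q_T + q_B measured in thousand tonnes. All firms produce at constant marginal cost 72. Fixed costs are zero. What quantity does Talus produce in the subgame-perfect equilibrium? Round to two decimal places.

31.67

Solve by backward induction. Given q_T, the follower Bastion maximises π_B = (262 - 3q_T - 3q_B)q_B - 72q_B.
Setting the follower's marginal profit to zero, 190 - 3q_T - 6q_B = 0, i.e. q_B = (190 - 3q_T)/6.
Talus substitutes q_B(q_T) into its own profit: π_T = q_T(262 - 3q_T - (190 - 3q_T)/2) - 72q_T = (167 - (3/2)q_T)q_T - 72q_T.
Leader FOC: 95 - 3q_T = 0, so q_T = 95/3.
Then q_B = (190 - 3·(95/3))/6 = 95/6.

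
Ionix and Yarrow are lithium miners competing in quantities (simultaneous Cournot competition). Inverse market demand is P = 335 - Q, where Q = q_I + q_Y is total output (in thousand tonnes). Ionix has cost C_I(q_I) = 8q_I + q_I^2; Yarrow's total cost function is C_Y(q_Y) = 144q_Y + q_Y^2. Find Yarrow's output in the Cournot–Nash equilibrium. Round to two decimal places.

29.13

Ionix's profit: π_I = (335 - Q)q_I - (8q_I + q_I²). Setting ∂π_I/∂q_I = 0: 327 - 4q_I - (q_Y) = 0.
Yarrow's profit: π_Y = (335 - Q)q_Y - (144q_Y + q_Y²). Setting ∂π_Y/∂q_Y = 0: 191 - 4q_Y - (q_I) = 0.
Rearranging gives the reaction functions q_I = (327 - q_Y)/4 and q_Y = (191 - q_I)/4.
Solving the pair: q_I = 1117/15, q_Y = 437/15.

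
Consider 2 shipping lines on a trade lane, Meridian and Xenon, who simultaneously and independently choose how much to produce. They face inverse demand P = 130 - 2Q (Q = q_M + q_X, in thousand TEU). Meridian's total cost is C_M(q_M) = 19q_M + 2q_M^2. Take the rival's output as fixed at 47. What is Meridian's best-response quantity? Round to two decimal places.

With the rival's output fixed at 47, Meridian's profit is π_M = (130 - 2·47 - 2q_M)q_M - (19q_M + 2q_M²) = (36 - 2q_M)q_M - (19q_M + 2q_M²).
∂π_M/∂q_M = 17 - 8q_M = 0, so q_M = 17/8.

2.13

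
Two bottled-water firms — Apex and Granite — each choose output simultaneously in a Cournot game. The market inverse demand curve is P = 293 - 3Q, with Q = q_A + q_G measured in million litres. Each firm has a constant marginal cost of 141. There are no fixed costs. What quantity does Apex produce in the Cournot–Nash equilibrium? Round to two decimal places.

16.89

Each firm earns π_i = (293 - 3Q)q_i - 141q_i.
First-order condition (treating rivals' output as given): 152 - 6q_i - 3q_j = 0.
By symmetry each firm produces the same amount; substituting q_j = q_i yields q_i = 152/9.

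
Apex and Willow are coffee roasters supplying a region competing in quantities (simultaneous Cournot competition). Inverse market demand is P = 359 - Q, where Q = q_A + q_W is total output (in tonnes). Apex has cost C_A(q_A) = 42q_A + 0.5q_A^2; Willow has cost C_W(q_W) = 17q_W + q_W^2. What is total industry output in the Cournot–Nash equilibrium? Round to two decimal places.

Apex's profit: π_A = (359 - Q)q_A - (42q_A + (1/2)q_A²). Setting ∂π_A/∂q_A = 0: 317 - 3q_A - (q_W) = 0.
Willow's first-order condition: 342 - 4q_W - (q_A) = 0.
Rearranging gives the reaction functions q_A = (317 - q_W)/3 and q_W = (342 - q_A)/4.
Solving the pair: q_A = 926/11, q_W = 709/11.
Total output Q = 926/11 + 709/11 = 1635/11.

148.64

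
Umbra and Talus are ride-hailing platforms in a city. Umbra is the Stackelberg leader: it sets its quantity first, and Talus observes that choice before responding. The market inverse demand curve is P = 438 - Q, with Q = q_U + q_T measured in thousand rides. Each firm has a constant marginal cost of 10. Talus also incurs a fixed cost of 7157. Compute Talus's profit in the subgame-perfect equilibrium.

4292

The follower Talus best-responds to any q_U: π_T = (438 - Q)q_T - 10q_T.
Follower FOC: 428 - q_U - 2q_T = 0, so q_T(q_U) = (428 - q_U)/2.
Umbra substitutes q_T(q_U) into its own profit: π_U = q_U(438 - q_U - (428 - q_U)/2) - 10q_U = (224 - (1/2)q_U)q_U - 10q_U.
Maximising: ∂π_U/∂q_U = 214 - q_U = 0, giving q_U = 214.
Then q_T = (428 - 214)/2 = 107.
Price P = 438 - 321 = 117.
Talus's profit: (117 - 10)·107 - 7157 = 4292.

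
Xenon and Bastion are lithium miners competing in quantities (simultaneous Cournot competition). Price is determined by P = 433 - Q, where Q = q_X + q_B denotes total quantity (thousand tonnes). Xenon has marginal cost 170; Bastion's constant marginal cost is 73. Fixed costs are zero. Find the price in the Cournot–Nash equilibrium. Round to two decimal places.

Xenon's profit: π_X = (433 - Q)q_X - (170q_X). Setting ∂π_X/∂q_X = 0: 263 - 2q_X - (q_B) = 0.
Bastion's first-order condition: 360 - 2q_B - (q_X) = 0.
Best responses: q_X = (263 - q_B)/2, q_B = (360 - q_X)/2.
Substituting one into the other gives q_X = 166/3 and q_B = 457/3.
Total output Q = 623/3, so price P = 433 - 623/3 = 676/3.

225.33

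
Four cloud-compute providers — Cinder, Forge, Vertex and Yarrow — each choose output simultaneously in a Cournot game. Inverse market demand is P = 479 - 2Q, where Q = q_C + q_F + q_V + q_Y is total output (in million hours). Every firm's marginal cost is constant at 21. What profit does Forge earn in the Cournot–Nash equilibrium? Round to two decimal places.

A representative firm's profit is π_i = q_i(479 - 2Q) - 21q_i.
First-order condition (treating rivals' output as given): 458 - 4q_i - 2·Σ_{j≠i} q_j = 0.
By symmetry each firm produces the same amount; substituting Σ_{j≠i} q_j = 3q_i yields q_i = 458/10 = 229/5.
Price P = 479 - 2·(916/5) = 563/5.
Forge's profit: (563/5 - 21)·(229/5) = 4195.2800.

4195.28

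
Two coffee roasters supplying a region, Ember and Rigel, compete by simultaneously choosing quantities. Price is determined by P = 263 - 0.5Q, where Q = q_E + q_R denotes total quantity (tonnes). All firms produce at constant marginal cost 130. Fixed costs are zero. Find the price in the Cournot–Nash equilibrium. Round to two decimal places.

174.33

Each firm earns π_i = (263 - 0.5Q)q_i - 130q_i.
First-order condition (treating rivals' output as given): 133 - q_i - (1/2)q_j = 0.
By symmetry each firm produces the same amount; substituting q_j = q_i yields q_i = 133/(3/2) = 266/3.
Total output Q = 532/3, so price P = 263 - (1/2)·(532/3) = 523/3.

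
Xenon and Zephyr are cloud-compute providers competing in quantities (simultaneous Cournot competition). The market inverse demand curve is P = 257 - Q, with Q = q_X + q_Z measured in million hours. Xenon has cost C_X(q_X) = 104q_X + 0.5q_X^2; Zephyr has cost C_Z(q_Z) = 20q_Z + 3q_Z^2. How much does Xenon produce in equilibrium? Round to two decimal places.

42.91

Xenon's profit: π_X = (257 - Q)q_X - (104q_X + (1/2)q_X²). Setting ∂π_X/∂q_X = 0: 153 - 3q_X - (q_Z) = 0.
Zephyr's first-order condition: 237 - 8q_Z - (q_X) = 0.
Best responses: q_X = (153 - q_Z)/3, q_Z = (237 - q_X)/8.
Solving the pair: q_X = 987/23, q_Z = 558/23.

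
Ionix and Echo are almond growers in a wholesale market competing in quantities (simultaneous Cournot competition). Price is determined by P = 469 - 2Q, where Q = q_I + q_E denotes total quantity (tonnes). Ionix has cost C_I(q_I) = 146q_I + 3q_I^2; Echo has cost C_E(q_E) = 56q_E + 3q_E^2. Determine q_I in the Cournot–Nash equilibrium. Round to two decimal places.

25.04

Ionix's profit: π_I = (469 - 2Q)q_I - (146q_I + 3q_I²). Setting ∂π_I/∂q_I = 0: 323 - 10q_I - 2(q_E) = 0.
Echo's profit: π_E = (469 - 2Q)q_E - (56q_E + 3q_E²). Setting ∂π_E/∂q_E = 0: 413 - 10q_E - 2(q_I) = 0.
So q_I = (323 - 2q_E)/10 and q_E = (413 - 2q_I)/10.
Solving the pair: q_I = 601/24, q_E = 871/24.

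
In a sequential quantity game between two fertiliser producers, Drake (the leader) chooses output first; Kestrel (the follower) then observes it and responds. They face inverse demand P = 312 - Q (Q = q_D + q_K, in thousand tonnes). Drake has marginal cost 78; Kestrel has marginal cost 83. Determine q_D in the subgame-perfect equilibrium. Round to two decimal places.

119.50

Solve by backward induction. Given q_D, the follower Kestrel maximises π_K = (312 - q_D - q_K)q_K - 83q_K.
∂π_K/∂q_K = 229 - q_D - 2q_K = 0 gives the reaction function q_K = (229 - q_D)/2.
Drake substitutes q_K(q_D) into its own profit: π_D = q_D(312 - q_D - (229 - q_D)/2) - 78q_D = (395/2 - (1/2)q_D)q_D - 78q_D.
Maximising: ∂π_D/∂q_D = 239/2 - q_D = 0, giving q_D = 239/2.
Then q_K = (229 - 239/2)/2 = 219/4.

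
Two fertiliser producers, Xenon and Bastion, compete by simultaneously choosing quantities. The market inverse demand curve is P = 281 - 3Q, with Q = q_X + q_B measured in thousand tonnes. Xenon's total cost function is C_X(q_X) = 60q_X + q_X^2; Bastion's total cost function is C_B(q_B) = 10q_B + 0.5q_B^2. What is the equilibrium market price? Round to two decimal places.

138.09

Xenon's profit: π_X = (281 - 3Q)q_X - (60q_X + q_X²). Setting ∂π_X/∂q_X = 0: 221 - 8q_X - 3(q_B) = 0.
Bastion's profit: π_B = (281 - 3Q)q_B - (10q_B + (1/2)q_B²). Setting ∂π_B/∂q_B = 0: 271 - 7q_B - 3(q_X) = 0.
Best responses: q_X = (221 - 3q_B)/8, q_B = (271 - 3q_X)/7.
Solving the pair: q_X = 734/47, q_B = 1505/47.
Total output Q = 47.6383, so price P = 281 - 3·47.6383 = 138.0851.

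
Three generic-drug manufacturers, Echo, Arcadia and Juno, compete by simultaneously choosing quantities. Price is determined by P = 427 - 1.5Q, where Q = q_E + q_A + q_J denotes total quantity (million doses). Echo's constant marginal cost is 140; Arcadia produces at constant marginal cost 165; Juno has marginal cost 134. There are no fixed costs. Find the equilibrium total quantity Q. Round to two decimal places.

Echo's profit: π_E = (427 - 1.5Q)q_E - (140q_E). Setting ∂π_E/∂q_E = 0: 287 - 3q_E - (3/2)(q_A + q_J) = 0.
Arcadia's profit: π_A = (427 - 1.5Q)q_A - (165q_A). Setting ∂π_A/∂q_A = 0: 262 - 3q_A - (3/2)(q_E + q_J) = 0.
Juno's profit: π_J = (427 - 1.5Q)q_J - (134q_J). Setting ∂π_J/∂q_J = 0: 293 - 3q_J - (3/2)(q_E + q_A) = 0.
Adding the 3 first-order conditions: 842 − 6Q = 0, so Q = 421/3.
Back-substituting: q_E = (287 − 421/2)/(3/2) = 51, q_A = (262 − 421/2)/(3/2) = 103/3, q_J = (293 − 421/2)/(3/2) = 55.
Total output Q = 51 + 103/3 + 55 = 421/3.

140.33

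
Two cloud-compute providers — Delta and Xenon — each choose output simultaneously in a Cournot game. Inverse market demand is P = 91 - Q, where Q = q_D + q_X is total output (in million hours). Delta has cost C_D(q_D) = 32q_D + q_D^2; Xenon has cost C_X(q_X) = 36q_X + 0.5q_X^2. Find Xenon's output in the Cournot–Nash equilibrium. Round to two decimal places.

14.64

Delta's profit: π_D = (91 - Q)q_D - (32q_D + q_D²). Setting ∂π_D/∂q_D = 0: 59 - 4q_D - (q_X) = 0.
Xenon's profit: π_X = (91 - Q)q_X - (36q_X + (1/2)q_X²). Setting ∂π_X/∂q_X = 0: 55 - 3q_X - (q_D) = 0.
Best responses: q_D = (59 - q_X)/4, q_X = (55 - q_D)/3.
Solving the pair: q_D = 122/11, q_X = 161/11.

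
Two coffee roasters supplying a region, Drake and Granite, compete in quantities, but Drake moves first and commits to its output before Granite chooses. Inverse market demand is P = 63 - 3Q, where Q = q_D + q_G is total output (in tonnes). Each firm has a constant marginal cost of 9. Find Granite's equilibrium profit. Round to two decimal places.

60.75

Solve by backward induction. Given q_D, the follower Granite maximises π_G = (63 - 3q_D - 3q_G)q_G - 9q_G.
Setting the follower's marginal profit to zero, 54 - 3q_D - 6q_G = 0, i.e. q_G = (54 - 3q_D)/6.
The leader anticipates this reaction. Substituting into P = 63 - 3Q gives P = 36 - (3/2)q_D, so π_D = (36 - (3/2)q_D)q_D - 9q_D.
Maximising: ∂π_D/∂q_D = 27 - 3q_D = 0, giving q_D = 9.
Then q_G = (54 - 3·9)/6 = 9/2.
Price P = 63 - 3·(27/2) = 45/2.
Granite's profit: (45/2 - 9)·(9/2) = 243/4.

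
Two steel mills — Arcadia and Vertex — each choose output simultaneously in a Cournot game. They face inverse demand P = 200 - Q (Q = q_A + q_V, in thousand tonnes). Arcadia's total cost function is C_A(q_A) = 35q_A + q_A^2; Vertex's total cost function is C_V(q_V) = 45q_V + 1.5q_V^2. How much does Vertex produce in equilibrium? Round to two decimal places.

23.95

Arcadia's profit: π_A = (200 - Q)q_A - (35q_A + q_A²). Setting ∂π_A/∂q_A = 0: 165 - 4q_A - (q_V) = 0.
Vertex's first-order condition: 155 - 5q_V - (q_A) = 0.
So q_A = (165 - q_V)/4 and q_V = (155 - q_A)/5.
Solving the pair: q_A = 670/19, q_V = 455/19.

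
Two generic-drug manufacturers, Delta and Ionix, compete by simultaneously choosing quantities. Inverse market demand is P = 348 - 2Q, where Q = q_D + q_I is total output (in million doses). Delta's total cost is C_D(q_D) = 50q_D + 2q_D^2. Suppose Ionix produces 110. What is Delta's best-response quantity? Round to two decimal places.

With the rival's output fixed at 110, Delta's profit is π_D = (348 - 2·110 - 2q_D)q_D - (50q_D + 2q_D²) = (128 - 2q_D)q_D - (50q_D + 2q_D²).
∂π_D/∂q_D = 78 - 8q_D = 0, so q_D = 39/4.

9.75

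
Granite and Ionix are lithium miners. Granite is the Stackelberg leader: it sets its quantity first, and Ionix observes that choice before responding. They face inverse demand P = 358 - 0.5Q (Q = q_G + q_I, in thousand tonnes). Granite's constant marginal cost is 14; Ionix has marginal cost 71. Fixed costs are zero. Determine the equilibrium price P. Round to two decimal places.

Solve by backward induction. Given q_G, the follower Ionix maximises π_I = (358 - (1/2)q_G - (1/2)q_I)q_I - 71q_I.
∂π_I/∂q_I = 287 - (1/2)q_G - q_I = 0 gives the reaction function q_I = (287 - (1/2)q_G).
Granite substitutes q_I(q_G) into its own profit: π_G = q_G(358 - (1/2)q_G - (287 - (1/2)q_G)/2) - 14q_G = (429/2 - (1/4)q_G)q_G - 14q_G.
Leader FOC: 401/2 - (1/2)q_G = 0, so q_G = 401.
Then q_I = (287 - (1/2)·401) = 173/2.
Total output Q = 975/2, so price P = 358 - (1/2)·(975/2) = 457/4.

114.25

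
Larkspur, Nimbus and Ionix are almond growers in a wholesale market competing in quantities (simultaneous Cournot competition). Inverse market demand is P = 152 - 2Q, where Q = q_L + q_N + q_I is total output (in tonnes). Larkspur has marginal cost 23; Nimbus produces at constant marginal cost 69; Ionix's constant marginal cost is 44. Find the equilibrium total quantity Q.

40

Larkspur's profit: π_L = (152 - 2Q)q_L - (23q_L). Setting ∂π_L/∂q_L = 0: 129 - 4q_L - 2(q_N + q_I) = 0.
Nimbus's profit: π_N = (152 - 2Q)q_N - (69q_N). Setting ∂π_N/∂q_N = 0: 83 - 4q_N - 2(q_L + q_I) = 0.
Ionix's first-order condition: 108 - 4q_I - 2(q_L + q_N) = 0.
Adding the 3 conditions: 320 − 4Q − 4Q = 0, i.e. Q = 40.
Back-substituting: q_L = (129 − 80)/2 = 49/2, q_N = (83 − 80)/2 = 3/2, q_I = (108 − 80)/2 = 14.
Total output Q = 49/2 + 3/2 + 14 = 40.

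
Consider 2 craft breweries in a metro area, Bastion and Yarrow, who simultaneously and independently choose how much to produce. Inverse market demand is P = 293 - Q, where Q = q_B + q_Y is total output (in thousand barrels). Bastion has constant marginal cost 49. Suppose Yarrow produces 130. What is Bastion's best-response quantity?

With the rival's output fixed at 130, Bastion's profit is π_B = (293 - 130 - q_B)q_B - (49q_B) = (163 - q_B)q_B - (49q_B).
∂π_B/∂q_B = 114 - 2q_B = 0, so q_B = 57.

57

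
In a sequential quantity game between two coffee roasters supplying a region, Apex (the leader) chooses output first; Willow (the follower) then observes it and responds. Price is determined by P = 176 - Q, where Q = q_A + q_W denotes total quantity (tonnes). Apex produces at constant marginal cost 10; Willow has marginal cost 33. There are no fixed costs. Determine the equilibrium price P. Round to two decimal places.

57.25

The follower Willow best-responds to any q_A: π_W = (176 - Q)q_W - 33q_W.
∂π_W/∂q_W = 143 - q_A - 2q_W = 0 gives the reaction function q_W = (143 - q_A)/2.
The leader anticipates this reaction. Substituting into P = 176 - Q gives P = 209/2 - (1/2)q_A, so π_A = (209/2 - (1/2)q_A)q_A - 10q_A.
Leader FOC: 189/2 - q_A = 0, so q_A = 189/2.
Then q_W = (143 - 189/2)/2 = 97/4.
Total output Q = 475/4, so price P = 176 - 475/4 = 229/4.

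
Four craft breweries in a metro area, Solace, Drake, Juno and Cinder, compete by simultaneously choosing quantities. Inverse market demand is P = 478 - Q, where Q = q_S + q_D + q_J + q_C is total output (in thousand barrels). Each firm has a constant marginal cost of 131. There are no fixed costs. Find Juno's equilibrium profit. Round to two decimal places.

4816.36

Each firm earns π_i = (478 - Q)q_i - 131q_i.
Setting ∂π_i/∂q_i = 0 with rivals' quantities fixed: 347 - 2q_i - Σ_{j≠i} q_j = 0.
With identical firms every q_j equals q_i, so Σ_{j≠i} q_j = 3q_i and 347 = 5q_i, giving q_i = 347/5.
Price P = 478 - 1388/5 = 1002/5.
Juno's profit: (1002/5 - 131)·(347/5) = 4816.3600.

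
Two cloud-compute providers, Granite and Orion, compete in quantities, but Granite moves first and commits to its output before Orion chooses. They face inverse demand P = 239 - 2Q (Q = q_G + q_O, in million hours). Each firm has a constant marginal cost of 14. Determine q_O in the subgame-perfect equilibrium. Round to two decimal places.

28.13

The follower Orion best-responds to any q_G: π_O = (239 - 2Q)q_O - 14q_O.
∂π_O/∂q_O = 225 - 2q_G - 4q_O = 0 gives the reaction function q_O = (225 - 2q_G)/4.
Granite substitutes q_O(q_G) into its own profit: π_G = q_G(239 - 2q_G - (225 - 2q_G)/2) - 14q_G = (253/2 - q_G)q_G - 14q_G.
Maximising: ∂π_G/∂q_G = 225/2 - 2q_G = 0, giving q_G = 225/4.
Then q_O = (225 - 2·(225/4))/4 = 225/8.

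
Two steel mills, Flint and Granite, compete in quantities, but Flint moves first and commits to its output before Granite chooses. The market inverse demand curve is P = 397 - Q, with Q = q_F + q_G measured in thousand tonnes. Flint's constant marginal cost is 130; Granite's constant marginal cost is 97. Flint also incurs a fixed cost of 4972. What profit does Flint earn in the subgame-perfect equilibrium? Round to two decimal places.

The follower Granite best-responds to any q_F: π_G = (397 - Q)q_G - 97q_G.
∂π_G/∂q_G = 300 - q_F - 2q_G = 0 gives the reaction function q_G = (300 - q_F)/2.
Flint substitutes q_G(q_F) into its own profit: π_F = q_F(397 - q_F - (300 - q_F)/2) - 130q_F = (247 - (1/2)q_F)q_F - 130q_F.
Maximising: ∂π_F/∂q_F = 117 - q_F = 0, giving q_F = 117.
Then q_G = (300 - 117)/2 = 183/2.
Price P = 397 - 417/2 = 377/2.
Flint's profit: (377/2 - 130)·117 - 4972 = 1872.5000.

1872.50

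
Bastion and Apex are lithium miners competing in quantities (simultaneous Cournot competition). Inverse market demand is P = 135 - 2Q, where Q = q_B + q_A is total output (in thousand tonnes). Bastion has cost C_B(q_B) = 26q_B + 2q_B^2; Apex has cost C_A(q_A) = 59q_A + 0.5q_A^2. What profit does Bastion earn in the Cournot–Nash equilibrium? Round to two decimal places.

476.69

Bastion's profit: π_B = (135 - 2Q)q_B - (26q_B + 2q_B²). Setting ∂π_B/∂q_B = 0: 109 - 8q_B - 2(q_A) = 0.
Apex's profit: π_A = (135 - 2Q)q_A - (59q_A + (1/2)q_A²). Setting ∂π_A/∂q_A = 0: 76 - 5q_A - 2(q_B) = 0.
Best responses: q_B = (109 - 2q_A)/8, q_A = (76 - 2q_B)/5.
Substituting one into the other gives q_B = 131/12 and q_A = 65/6.
Price P = 135 - 2·(87/4) = 183/2.
Bastion's profit: (183/2)·(131/12) - 26·(131/12) - 2(131/12)² = 476.6944.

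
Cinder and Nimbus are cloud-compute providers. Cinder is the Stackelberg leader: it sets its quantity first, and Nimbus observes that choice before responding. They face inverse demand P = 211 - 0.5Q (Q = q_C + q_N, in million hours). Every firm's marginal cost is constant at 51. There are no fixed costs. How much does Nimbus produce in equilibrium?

80

The follower Nimbus best-responds to any q_C: π_N = (211 - 0.5Q)q_N - 51q_N.
Follower FOC: 160 - (1/2)q_C - q_N = 0, so q_N(q_C) = (160 - (1/2)q_C).
The leader anticipates this reaction. Substituting into P = 211 - 0.5Q gives P = 131 - (1/4)q_C, so π_C = (131 - (1/4)q_C)q_C - 51q_C.
The leader's first-order condition 80 - (1/2)q_C = 0 yields q_C = 160.
Then q_N = (160 - (1/2)·160) = 80.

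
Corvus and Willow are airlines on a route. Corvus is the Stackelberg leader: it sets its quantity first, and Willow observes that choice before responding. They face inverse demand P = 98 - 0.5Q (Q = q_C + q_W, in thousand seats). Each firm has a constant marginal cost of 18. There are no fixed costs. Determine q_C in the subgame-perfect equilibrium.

80

The follower Willow best-responds to any q_C: π_W = (98 - 0.5Q)q_W - 18q_W.
Setting the follower's marginal profit to zero, 80 - (1/2)q_C - q_W = 0, i.e. q_W = (80 - (1/2)q_C).
The leader anticipates this reaction. Substituting into P = 98 - 0.5Q gives P = 58 - (1/4)q_C, so π_C = (58 - (1/4)q_C)q_C - 18q_C.
The leader's first-order condition 40 - (1/2)q_C = 0 yields q_C = 80.
Then q_W = (80 - (1/2)·80) = 40.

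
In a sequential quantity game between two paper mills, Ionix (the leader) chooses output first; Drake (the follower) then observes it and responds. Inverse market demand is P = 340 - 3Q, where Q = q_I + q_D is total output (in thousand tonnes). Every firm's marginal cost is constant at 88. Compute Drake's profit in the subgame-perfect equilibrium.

Solve by backward induction. Given q_I, the follower Drake maximises π_D = (340 - 3q_I - 3q_D)q_D - 88q_D.
∂π_D/∂q_D = 252 - 3q_I - 6q_D = 0 gives the reaction function q_D = (252 - 3q_I)/6.
Ionix substitutes q_D(q_I) into its own profit: π_I = q_I(340 - 3q_I - (252 - 3q_I)/2) - 88q_I = (214 - (3/2)q_I)q_I - 88q_I.
Leader FOC: 126 - 3q_I = 0, so q_I = 42.
Then q_D = (252 - 3·42)/6 = 21.
Price P = 340 - 3·63 = 151.
Drake's profit: (151 - 88)·21 = 1323.

1323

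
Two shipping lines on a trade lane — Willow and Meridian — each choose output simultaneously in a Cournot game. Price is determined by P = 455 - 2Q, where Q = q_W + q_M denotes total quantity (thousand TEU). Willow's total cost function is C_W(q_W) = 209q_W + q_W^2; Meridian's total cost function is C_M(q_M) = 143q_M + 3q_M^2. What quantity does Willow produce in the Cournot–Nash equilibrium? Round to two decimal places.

Willow's profit: π_W = (455 - 2Q)q_W - (209q_W + q_W²). Setting ∂π_W/∂q_W = 0: 246 - 6q_W - 2(q_M) = 0.
Meridian's first-order condition: 312 - 10q_M - 2(q_W) = 0.
Rearranging gives the reaction functions q_W = (246 - 2q_M)/6 and q_M = (312 - 2q_W)/10.
Solving the pair: q_W = 459/14, q_M = 345/14.

32.79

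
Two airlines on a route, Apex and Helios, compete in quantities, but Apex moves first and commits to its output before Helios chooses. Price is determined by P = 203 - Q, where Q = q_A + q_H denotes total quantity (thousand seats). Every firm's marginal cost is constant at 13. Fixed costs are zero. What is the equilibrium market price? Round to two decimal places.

60.50

The follower Helios best-responds to any q_A: π_H = (203 - Q)q_H - 13q_H.
∂π_H/∂q_H = 190 - q_A - 2q_H = 0 gives the reaction function q_H = (190 - q_A)/2.
The leader anticipates this reaction. Substituting into P = 203 - Q gives P = 108 - (1/2)q_A, so π_A = (108 - (1/2)q_A)q_A - 13q_A.
Maximising: ∂π_A/∂q_A = 95 - q_A = 0, giving q_A = 95.
Then q_H = (190 - 95)/2 = 95/2.
Total output Q = 285/2, so price P = 203 - 285/2 = 121/2.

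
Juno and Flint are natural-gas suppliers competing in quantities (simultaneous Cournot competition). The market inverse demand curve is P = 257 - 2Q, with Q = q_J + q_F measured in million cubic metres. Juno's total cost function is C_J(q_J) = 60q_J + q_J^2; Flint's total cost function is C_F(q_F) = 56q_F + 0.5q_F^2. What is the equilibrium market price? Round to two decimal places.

Juno's profit: π_J = (257 - 2Q)q_J - (60q_J + q_J²). Setting ∂π_J/∂q_J = 0: 197 - 6q_J - 2(q_F) = 0.
Flint's profit: π_F = (257 - 2Q)q_F - (56q_F + (1/2)q_F²). Setting ∂π_F/∂q_F = 0: 201 - 5q_F - 2(q_J) = 0.
Best responses: q_J = (197 - 2q_F)/6, q_F = (201 - 2q_J)/5.
Substituting one into the other gives q_J = 583/26 and q_F = 406/13.
Total output Q = 1395/26, so price P = 257 - 2·(1395/26) = 1946/13.

149.69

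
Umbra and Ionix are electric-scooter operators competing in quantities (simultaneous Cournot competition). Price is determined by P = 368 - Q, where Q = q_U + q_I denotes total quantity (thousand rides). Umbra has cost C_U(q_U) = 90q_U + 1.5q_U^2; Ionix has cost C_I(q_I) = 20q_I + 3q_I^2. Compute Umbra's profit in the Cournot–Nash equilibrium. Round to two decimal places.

5784.64

Umbra's profit: π_U = (368 - Q)q_U - (90q_U + (3/2)q_U²). Setting ∂π_U/∂q_U = 0: 278 - 5q_U - (q_I) = 0.
Ionix's profit: π_I = (368 - Q)q_I - (20q_I + 3q_I²). Setting ∂π_I/∂q_I = 0: 348 - 8q_I - (q_U) = 0.
Rearranging gives the reaction functions q_U = (278 - q_I)/5 and q_I = (348 - q_U)/8.
Substituting one into the other gives q_U = 1876/39 and q_I = 1462/39.
Price P = 368 - 85.5897 = 282.4103.
Umbra's profit: 282.4103·(1876/39) - 90·(1876/39) - (3/2)(1876/39)² = 5784.6417.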